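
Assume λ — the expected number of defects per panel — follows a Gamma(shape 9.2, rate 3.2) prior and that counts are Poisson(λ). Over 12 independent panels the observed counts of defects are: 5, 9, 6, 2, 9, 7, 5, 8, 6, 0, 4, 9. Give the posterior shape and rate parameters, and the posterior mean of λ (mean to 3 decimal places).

Posterior: Gamma(shape=79.2, rate=15.2); mean ≈ 5.211

The Poisson likelihood adds the total count to the shape and the number of exposure periods to the rate. Here ∑xᵢ = 70 and n = 12, so shape 9.2→79.2 and rate 3.2→15.2.
E[λ | data] = 79.2/15.2 = 5.211.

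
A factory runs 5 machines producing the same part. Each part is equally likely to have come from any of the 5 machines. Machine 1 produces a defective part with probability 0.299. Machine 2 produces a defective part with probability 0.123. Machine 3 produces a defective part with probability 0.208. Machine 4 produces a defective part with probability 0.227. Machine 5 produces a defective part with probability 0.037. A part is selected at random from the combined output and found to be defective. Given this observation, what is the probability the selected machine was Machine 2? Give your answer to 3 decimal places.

P(defective|M1) = 0.299; P(defective|M2) = 0.123; P(defective|M3) = 0.208; P(defective|M4) = 0.227; P(defective|M5) = 0.037.
Prior × likelihood for each source: 0.2·0.299=0.05980, 0.2·0.123=0.02460, 0.2·0.208=0.04160, 0.2·0.227=0.04540, 0.2·0.037=0.007400. Summing gives P(defective) = 0.17880.
P(Machine 2 | defective) = 0.02460 / 0.17880 = 0.138.

Posterior probability ≈ 0.138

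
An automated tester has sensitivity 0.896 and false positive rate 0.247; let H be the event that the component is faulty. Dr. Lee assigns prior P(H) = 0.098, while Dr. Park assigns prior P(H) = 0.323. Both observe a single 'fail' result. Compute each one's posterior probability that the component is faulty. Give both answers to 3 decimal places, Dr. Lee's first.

The likelihood ratio for a 'fail' result is 0.896/0.247 = 3.6275.
Dr. Lee: prior odds 0.098/0.902 = 0.10865; posterior odds 0.39412; posterior probability 0.283.
Dr. Park: prior odds 0.323/0.677 = 0.47710; posterior odds 1.7307; posterior probability 0.634.

Dr. Lee: 0.283; Dr. Park: 0.634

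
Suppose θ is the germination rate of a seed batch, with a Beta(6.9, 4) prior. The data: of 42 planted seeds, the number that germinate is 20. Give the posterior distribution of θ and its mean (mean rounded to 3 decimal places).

The binomial likelihood is conjugate to the Beta prior: with 20 successes and 22 failures, the posterior is Beta(6.9+20, 4+22) = Beta(26.9, 26).
E[θ | data] = 26.9/(26.9+26) = 0.509.

Posterior: Beta(26.9, 26); mean ≈ 0.509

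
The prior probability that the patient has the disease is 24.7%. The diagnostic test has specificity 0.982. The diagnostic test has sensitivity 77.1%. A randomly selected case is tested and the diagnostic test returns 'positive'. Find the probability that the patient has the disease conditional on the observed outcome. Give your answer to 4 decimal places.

Let H be the event that the patient has the disease. P(H) = 0.247, so P(¬H) = 0.753. With E the 'positive' result, P(E|H) = 0.771 and P(E|¬H) = 0.018.
P(E) = 0.771·0.247 + 0.018·0.753 = 0.19044 + 0.013554 = 0.20399.
By Bayes' theorem, P(H|E) = 0.19044 / 0.20399 = 0.9336.

P(H | E) ≈ 0.9336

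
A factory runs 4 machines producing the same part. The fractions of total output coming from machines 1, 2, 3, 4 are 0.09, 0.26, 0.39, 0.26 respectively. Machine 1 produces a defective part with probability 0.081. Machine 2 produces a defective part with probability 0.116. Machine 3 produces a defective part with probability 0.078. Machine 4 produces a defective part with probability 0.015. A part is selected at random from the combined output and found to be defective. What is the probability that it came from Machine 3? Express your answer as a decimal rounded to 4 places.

P(defective|M1) = 0.081; P(defective|M2) = 0.116; P(defective|M3) = 0.078; P(defective|M4) = 0.015.
Prior × likelihood for each source: 0.09·0.081=0.007290, 0.26·0.116=0.03016, 0.39·0.078=0.03042, 0.26·0.015=0.003900. Summing gives P(defective) = 0.071770.
P(Machine 3 | defective) = 0.03042 / 0.071770 = 0.4239.

Posterior probability ≈ 0.4239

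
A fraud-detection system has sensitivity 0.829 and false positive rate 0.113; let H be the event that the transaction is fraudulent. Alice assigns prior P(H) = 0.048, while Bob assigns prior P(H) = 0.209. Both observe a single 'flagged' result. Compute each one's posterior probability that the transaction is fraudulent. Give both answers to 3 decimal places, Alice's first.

Alice: 0.270; Bob: 0.660

P('+'|H) = 0.829, P('+'|¬H) = 0.113.
Alice: numerator 0.829·0.048 = 0.039792; evidence = 0.039792+0.113·0.952 = 0.14737; posterior = 0.270.
Bob: numerator 0.829·0.209 = 0.17326; evidence = 0.17326+0.113·0.791 = 0.26264; posterior = 0.660.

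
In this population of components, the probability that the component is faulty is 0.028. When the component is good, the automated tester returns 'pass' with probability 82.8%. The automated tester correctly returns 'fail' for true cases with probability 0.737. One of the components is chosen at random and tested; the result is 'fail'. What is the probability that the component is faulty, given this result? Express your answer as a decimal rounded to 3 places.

Let H be the event that the component is faulty. P(H) = 0.028, so P(¬H) = 0.972. With E the 'fail' result, P(E|H) = 0.737 and P(E|¬H) = 0.172.
P(E) = 0.737·0.028 + 0.172·0.972 = 0.020636 + 0.16718 = 0.18782.
By Bayes' theorem, P(H|E) = 0.020636 / 0.18782 = 0.110.

P(H | E) ≈ 0.110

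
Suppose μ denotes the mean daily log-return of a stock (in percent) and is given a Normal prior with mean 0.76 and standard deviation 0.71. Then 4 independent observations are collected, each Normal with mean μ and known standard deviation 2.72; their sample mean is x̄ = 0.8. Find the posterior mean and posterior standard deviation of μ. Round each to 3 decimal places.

Posterior mean ≈ 0.769; posterior SD ≈ 0.629

Prior precision 1/τ₀² = 1/0.71² = 1.98373; data precision n/σ² = 4/2.72² = 0.540657.
Posterior precision = 1.98373 + 0.540657 = 2.52439, giving posterior SD = 1/√2.52439 = 0.629.
Posterior mean = (1.98373·0.76 + 0.540657·0.8) / 2.52439 = 0.769.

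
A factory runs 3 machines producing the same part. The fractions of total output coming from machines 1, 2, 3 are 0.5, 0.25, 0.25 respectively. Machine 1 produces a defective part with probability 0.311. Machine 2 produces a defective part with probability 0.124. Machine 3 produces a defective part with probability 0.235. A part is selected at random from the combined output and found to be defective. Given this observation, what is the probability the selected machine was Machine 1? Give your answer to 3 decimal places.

Posterior probability ≈ 0.634

Tabulate prior·likelihood by source: [1] prior 0.5, lik 0.311, product 0.1555; [2] prior 0.25, lik 0.124, product 0.03100; [3] prior 0.25, lik 0.235, product 0.05875.
Normalizing constant = 0.24525; the posterior for Machine 1 is its product over the sum, 0.1555/0.24525 = 0.634.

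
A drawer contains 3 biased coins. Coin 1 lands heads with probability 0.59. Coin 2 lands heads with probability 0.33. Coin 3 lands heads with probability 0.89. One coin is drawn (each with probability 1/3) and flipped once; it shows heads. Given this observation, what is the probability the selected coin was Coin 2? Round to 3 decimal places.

P(heads|C1) = 0.59; P(heads|C2) = 0.33; P(heads|C3) = 0.89.
Prior × likelihood for each source: 0.333333·0.59=0.1967, 0.333333·0.33=0.1100, 0.333333·0.89=0.2967. Summing gives P(heads) = 0.60333.
P(Coin 2 | heads) = 0.1100 / 0.60333 = 0.182.

Posterior probability ≈ 0.182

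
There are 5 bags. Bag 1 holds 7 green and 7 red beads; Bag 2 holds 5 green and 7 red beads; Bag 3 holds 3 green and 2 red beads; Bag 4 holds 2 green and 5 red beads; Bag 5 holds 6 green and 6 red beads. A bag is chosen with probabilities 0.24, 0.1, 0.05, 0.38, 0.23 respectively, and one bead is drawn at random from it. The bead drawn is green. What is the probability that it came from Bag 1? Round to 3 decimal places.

Posterior probability ≈ 0.289

Tabulate prior·likelihood by source: [1] prior 0.24, lik 0.5, product 0.1200; [2] prior 0.1, lik 0.4167, product 0.04167; [3] prior 0.05, lik 0.6, product 0.03000; [4] prior 0.38, lik 0.2857, product 0.1086; [5] prior 0.23, lik 0.5, product 0.1150.
Normalizing constant = 0.41524; the posterior for Bag 1 is its product over the sum, 0.1200/0.41524 = 0.289.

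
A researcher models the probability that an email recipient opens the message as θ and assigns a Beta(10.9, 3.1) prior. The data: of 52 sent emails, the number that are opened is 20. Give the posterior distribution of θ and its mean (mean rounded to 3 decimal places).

Posterior: Beta(30.9, 35.1); mean ≈ 0.468

The binomial likelihood is conjugate to the Beta prior: with 20 successes and 32 failures, the posterior is Beta(10.9+20, 3.1+32) = Beta(30.9, 35.1).
E[θ | data] = 30.9/(30.9+35.1) = 0.468.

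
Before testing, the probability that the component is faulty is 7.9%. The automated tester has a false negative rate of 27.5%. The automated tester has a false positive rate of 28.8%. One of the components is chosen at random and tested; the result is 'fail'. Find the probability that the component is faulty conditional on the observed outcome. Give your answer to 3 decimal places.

Let H be the event that the component is faulty. P(H) = 0.079, so P(¬H) = 0.921. With E the 'fail' result, P(E|H) = 0.725 and P(E|¬H) = 0.288.
P(E) = 0.725·0.079 + 0.288·0.921 = 0.057275 + 0.26525 = 0.32252.
By Bayes' theorem, P(H|E) = 0.057275 / 0.32252 = 0.178.

P(H | E) ≈ 0.178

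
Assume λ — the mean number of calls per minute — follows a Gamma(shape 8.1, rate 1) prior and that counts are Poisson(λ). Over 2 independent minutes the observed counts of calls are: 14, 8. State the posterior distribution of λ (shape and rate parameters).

Posterior: Gamma(shape=30.1, rate=3)

Total count ∑xᵢ = 22 over n = 2 minutes.
Gamma is conjugate to the Poisson likelihood: posterior is Gamma(shape = 8.1+22 = 30.1, rate = 1+2 = 3).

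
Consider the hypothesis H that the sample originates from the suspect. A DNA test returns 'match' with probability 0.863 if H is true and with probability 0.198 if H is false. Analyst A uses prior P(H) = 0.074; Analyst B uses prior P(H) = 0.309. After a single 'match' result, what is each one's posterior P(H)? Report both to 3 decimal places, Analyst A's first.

The likelihood ratio for a 'match' result is 0.863/0.198 = 4.3586.
Analyst A: prior odds 0.074/0.926 = 0.079914; posterior odds 0.34831; posterior probability 0.258.
Analyst B: prior odds 0.309/0.691 = 0.44718; posterior odds 1.9491; posterior probability 0.661.

Analyst A: 0.258; Analyst B: 0.661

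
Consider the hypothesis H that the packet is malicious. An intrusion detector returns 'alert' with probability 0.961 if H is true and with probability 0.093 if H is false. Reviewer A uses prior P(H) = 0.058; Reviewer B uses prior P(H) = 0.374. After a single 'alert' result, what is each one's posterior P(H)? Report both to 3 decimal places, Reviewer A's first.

The likelihood ratio for an 'alert' result is 0.961/0.093 = 10.333.
Reviewer A: prior odds 0.058/0.942 = 0.061571; posterior odds 0.63623; posterior probability 0.389.
Reviewer B: prior odds 0.374/0.626 = 0.59744; posterior odds 6.1736; posterior probability 0.861.

Reviewer A: 0.389; Reviewer B: 0.861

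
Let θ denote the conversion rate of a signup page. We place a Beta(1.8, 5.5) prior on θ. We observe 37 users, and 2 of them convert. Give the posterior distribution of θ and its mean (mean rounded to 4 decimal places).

Posterior: Beta(3.8, 40.5); mean ≈ 0.0858

The binomial likelihood is conjugate to the Beta prior: with 2 successes and 35 failures, the posterior is Beta(1.8+2, 5.5+35) = Beta(3.8, 40.5).
E[θ | data] = 3.8/(3.8+40.5) = 0.0858.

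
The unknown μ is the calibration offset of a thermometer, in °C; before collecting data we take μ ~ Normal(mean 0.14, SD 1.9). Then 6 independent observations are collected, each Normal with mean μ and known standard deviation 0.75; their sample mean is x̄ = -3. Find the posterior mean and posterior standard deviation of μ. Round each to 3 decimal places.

With known σ, the Normal prior is conjugate. Weight on the data is w = (n/σ²)/(n/σ² + 1/τ₀²) = 10.6667/(10.6667+0.277008) = 0.97469.
Posterior mean = w·x̄ + (1−w)·μ₀ = 0.97469·-3 + 0.025312·0.14 = -2.921. Posterior variance = 1/(10.6667+0.277008) = 0.0913770, so SD = 0.302.

Posterior mean ≈ -2.921; posterior SD ≈ 0.302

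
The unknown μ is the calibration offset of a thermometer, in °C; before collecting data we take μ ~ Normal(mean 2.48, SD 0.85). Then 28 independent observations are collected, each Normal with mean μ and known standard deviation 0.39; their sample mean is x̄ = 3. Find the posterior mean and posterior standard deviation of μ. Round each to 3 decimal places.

Posterior mean ≈ 2.996; posterior SD ≈ 0.073

With known σ, the Normal prior is conjugate. Weight on the data is w = (n/σ²)/(n/σ² + 1/τ₀²) = 184.089/(184.089+1.38408) = 0.99254.
Posterior mean = w·x̄ + (1−w)·μ₀ = 0.99254·3 + 0.0074624·2.48 = 2.996. Posterior variance = 1/(184.089+1.38408) = 0.00539161, so SD = 0.073.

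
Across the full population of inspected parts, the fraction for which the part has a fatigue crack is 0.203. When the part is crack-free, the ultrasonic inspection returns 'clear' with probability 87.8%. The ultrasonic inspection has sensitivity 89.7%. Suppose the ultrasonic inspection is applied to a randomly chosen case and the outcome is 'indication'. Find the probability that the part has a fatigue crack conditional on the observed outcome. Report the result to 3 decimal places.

P(H | E) ≈ 0.652

Let H be the event that the part has a fatigue crack. P(H) = 0.203, so P(¬H) = 0.797. With E the 'indication' result, P(E|H) = 0.897 and P(E|¬H) = 0.122.
P(E) = 0.897·0.203 + 0.122·0.797 = 0.18209 + 0.097234 = 0.27932.
By Bayes' theorem, P(H|E) = 0.18209 / 0.27932 = 0.652.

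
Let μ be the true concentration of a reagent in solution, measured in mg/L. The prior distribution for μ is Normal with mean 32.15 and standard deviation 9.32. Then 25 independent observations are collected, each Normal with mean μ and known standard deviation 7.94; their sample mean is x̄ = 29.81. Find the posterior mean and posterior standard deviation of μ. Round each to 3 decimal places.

Posterior mean ≈ 29.876; posterior SD ≈ 1.565

With known σ, the Normal prior is conjugate. Weight on the data is w = (n/σ²)/(n/σ² + 1/τ₀²) = 0.396551/(0.396551+0.0115125) = 0.97179.
Posterior mean = w·x̄ + (1−w)·μ₀ = 0.97179·29.81 + 0.028212·32.15 = 29.876. Posterior variance = 1/(0.396551+0.0115125) = 2.45060, so SD = 1.565.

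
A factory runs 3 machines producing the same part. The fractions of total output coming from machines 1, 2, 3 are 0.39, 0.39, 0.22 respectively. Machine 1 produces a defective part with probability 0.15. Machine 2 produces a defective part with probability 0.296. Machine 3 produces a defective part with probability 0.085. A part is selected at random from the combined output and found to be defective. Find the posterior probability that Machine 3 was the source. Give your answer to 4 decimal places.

Posterior probability ≈ 0.0971

P(defective|M1) = 0.15; P(defective|M2) = 0.296; P(defective|M3) = 0.085.
Prior × likelihood for each source: 0.39·0.15=0.05850, 0.39·0.296=0.1154, 0.22·0.085=0.01870. Summing gives P(defective) = 0.19264.
P(Machine 3 | defective) = 0.01870 / 0.19264 = 0.0971.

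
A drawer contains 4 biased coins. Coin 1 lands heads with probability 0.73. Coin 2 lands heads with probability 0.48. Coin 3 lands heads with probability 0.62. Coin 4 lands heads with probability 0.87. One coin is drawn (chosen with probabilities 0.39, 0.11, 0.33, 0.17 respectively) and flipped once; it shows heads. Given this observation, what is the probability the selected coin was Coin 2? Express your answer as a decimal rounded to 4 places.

Posterior probability ≈ 0.0765

P(heads|C1) = 0.73; P(heads|C2) = 0.48; P(heads|C3) = 0.62; P(heads|C4) = 0.87.
Prior × likelihood for each source: 0.39·0.73=0.2847, 0.11·0.48=0.05280, 0.33·0.62=0.2046, 0.17·0.87=0.1479. Summing gives P(heads) = 0.69000.
P(Coin 2 | heads) = 0.05280 / 0.69000 = 0.0765.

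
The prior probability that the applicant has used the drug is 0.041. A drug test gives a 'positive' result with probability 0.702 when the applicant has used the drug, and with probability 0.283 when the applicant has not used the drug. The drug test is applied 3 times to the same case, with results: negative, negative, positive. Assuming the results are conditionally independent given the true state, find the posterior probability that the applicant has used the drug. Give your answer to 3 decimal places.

Posterior P(H) ≈ 0.018

Let H be the event that the applicant has used the drug; start with P(H) = 0.041. P('positive'|H) = 0.702, P('positive'|¬H) = 0.283.
Update on result 1 ('negative'): P(H) ← 0.298·0.0410 / (0.298·0.0410 + 0.717·0.9590) = 0.012218/0.69982 = 0.0175.
Update on result 2 ('negative'): P(H) ← 0.298·0.0175 / (0.298·0.0175 + 0.717·0.9825) = 0.0052027/0.70968 = 0.0073.
Update on result 3 ('positive'): P(H) ← 0.702·0.0073 / (0.702·0.0073 + 0.283·0.9927) = 0.0051464/0.28607 = 0.0180.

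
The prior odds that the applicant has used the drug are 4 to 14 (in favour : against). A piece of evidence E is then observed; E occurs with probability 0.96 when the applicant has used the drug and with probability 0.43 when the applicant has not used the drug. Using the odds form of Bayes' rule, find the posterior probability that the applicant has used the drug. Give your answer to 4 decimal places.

Posterior probability ≈ 0.3895

Prior odds = 4/14 = 0.28571. In log-odds, ln(0.28571) = -1.2528.
Add log likelihood ratio: ln(2.2326) = 0.80315.
Posterior log-odds = -0.44961, so posterior odds = exp(-0.44961) = 0.63787. Converting, P(H|E) = 0.63787/1.6379 = 0.3895.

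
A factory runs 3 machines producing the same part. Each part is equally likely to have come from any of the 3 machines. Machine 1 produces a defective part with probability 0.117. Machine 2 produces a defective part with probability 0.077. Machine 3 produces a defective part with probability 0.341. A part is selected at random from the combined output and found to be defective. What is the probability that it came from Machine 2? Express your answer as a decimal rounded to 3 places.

Posterior probability ≈ 0.144

P(defective|M1) = 0.117; P(defective|M2) = 0.077; P(defective|M3) = 0.341.
Prior × likelihood for each source: 0.333333·0.117=0.03900, 0.333333·0.077=0.02567, 0.333333·0.341=0.1137. Summing gives P(defective) = 0.17833.
P(Machine 2 | defective) = 0.02567 / 0.17833 = 0.144.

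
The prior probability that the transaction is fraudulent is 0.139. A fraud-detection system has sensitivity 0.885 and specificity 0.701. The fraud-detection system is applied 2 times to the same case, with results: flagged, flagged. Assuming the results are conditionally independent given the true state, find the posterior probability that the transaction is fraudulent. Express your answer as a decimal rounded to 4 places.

Posterior P(H) ≈ 0.5858

With H the event that the transaction is fraudulent, the joint likelihood of the observed sequence is P(data|H) = 0.885·0.885 = 0.78323 and P(data|¬H) = 0.299·0.299 = 0.089401.
Bayes: P(H|data) = 0.139·0.78323 / (0.139·0.78323 + 0.861·0.089401) = 0.10887/0.18584 = 0.5858.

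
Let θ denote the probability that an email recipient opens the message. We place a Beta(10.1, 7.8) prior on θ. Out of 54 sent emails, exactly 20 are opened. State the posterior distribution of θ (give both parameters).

The binomial likelihood is conjugate to the Beta prior: with 20 successes and 34 failures, the posterior is Beta(10.1+20, 7.8+34) = Beta(30.1, 41.8).

Posterior: Beta(30.1, 41.8)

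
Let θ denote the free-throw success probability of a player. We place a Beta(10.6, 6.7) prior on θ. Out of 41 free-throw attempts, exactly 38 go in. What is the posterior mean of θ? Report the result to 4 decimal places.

The binomial likelihood is conjugate to the Beta prior: with 38 successes and 3 failures, the posterior is Beta(10.6+38, 6.7+3) = Beta(48.6, 9.7).
E[θ | data] = 48.6/(48.6+9.7) = 0.8336.

Posterior mean ≈ 0.8336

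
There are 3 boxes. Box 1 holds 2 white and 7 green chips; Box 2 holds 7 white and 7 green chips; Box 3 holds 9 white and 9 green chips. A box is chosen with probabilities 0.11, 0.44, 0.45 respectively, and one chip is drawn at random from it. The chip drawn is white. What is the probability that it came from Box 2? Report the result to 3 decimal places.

Posterior probability ≈ 0.469

Tabulate prior·likelihood by source: [1] prior 0.11, lik 0.2222, product 0.02444; [2] prior 0.44, lik 0.5, product 0.2200; [3] prior 0.45, lik 0.5, product 0.2250.
Normalizing constant = 0.46944; the posterior for Box 2 is its product over the sum, 0.2200/0.46944 = 0.469.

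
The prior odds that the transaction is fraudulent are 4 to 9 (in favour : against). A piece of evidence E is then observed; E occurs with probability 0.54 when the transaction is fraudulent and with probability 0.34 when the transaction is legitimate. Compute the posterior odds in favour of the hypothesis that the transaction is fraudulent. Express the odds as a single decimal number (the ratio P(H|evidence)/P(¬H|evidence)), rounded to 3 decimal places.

Posterior odds ≈ 0.706

Prior odds = 4/9 = 0.44444.
Likelihood ratio for E = 0.54/0.34 = 1.5882.
Posterior odds = prior odds × LR = 0.70588.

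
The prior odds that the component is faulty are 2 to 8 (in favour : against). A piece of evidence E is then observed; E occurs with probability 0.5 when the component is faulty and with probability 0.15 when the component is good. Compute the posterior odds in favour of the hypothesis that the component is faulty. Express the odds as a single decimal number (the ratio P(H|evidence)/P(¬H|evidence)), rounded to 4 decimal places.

Posterior odds ≈ 0.8333

Prior odds = 2/8 = 0.25000.
Likelihood ratio for E = 0.5/0.15 = 3.3333.
Posterior odds = prior odds × LR = 0.83333.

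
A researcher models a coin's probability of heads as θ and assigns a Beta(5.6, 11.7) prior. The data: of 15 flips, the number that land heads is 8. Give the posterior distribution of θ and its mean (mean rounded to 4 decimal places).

The binomial likelihood is conjugate to the Beta prior: with 8 successes and 7 failures, the posterior is Beta(5.6+8, 11.7+7) = Beta(13.6, 18.7).
E[θ | data] = 13.6/(13.6+18.7) = 0.4211.

Posterior: Beta(13.6, 18.7); mean ≈ 0.4211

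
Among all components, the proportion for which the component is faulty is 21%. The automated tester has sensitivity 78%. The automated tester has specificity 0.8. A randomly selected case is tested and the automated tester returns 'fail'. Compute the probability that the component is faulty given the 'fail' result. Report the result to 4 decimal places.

Let H be the event that the component is faulty. P(H) = 0.21, so P(¬H) = 0.79. With E the 'fail' result, P(E|H) = 0.78 and P(E|¬H) = 0.2.
P(E) = 0.78·0.21 + 0.2·0.79 = 0.16380 + 0.15800 = 0.32180.
By Bayes' theorem, P(H|E) = 0.16380 / 0.32180 = 0.5090.

P(H | E) ≈ 0.5090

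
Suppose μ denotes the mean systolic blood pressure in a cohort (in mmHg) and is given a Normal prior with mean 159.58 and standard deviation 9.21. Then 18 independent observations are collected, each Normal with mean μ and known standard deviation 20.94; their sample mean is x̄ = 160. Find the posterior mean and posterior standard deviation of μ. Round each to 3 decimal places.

With known σ, the Normal prior is conjugate. Weight on the data is w = (n/σ²)/(n/σ² + 1/τ₀²) = 0.0410506/(0.0410506+0.0117891) = 0.77689.
Posterior mean = w·x̄ + (1−w)·μ₀ = 0.77689·160 + 0.22311·159.58 = 159.906. Posterior variance = 1/(0.0410506+0.0117891) = 18.9252, so SD = 4.350.

Posterior mean ≈ 159.906; posterior SD ≈ 4.350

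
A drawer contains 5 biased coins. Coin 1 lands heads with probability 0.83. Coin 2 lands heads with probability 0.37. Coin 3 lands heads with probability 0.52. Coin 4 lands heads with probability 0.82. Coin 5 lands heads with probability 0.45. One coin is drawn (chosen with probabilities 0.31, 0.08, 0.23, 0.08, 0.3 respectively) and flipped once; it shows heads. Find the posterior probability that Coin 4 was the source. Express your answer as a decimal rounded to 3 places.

Tabulate prior·likelihood by source: [1] prior 0.31, lik 0.83, product 0.2573; [2] prior 0.08, lik 0.37, product 0.02960; [3] prior 0.23, lik 0.52, product 0.1196; [4] prior 0.08, lik 0.82, product 0.06560; [5] prior 0.3, lik 0.45, product 0.1350.
Normalizing constant = 0.60710; the posterior for Coin 4 is its product over the sum, 0.06560/0.60710 = 0.108.

Posterior probability ≈ 0.108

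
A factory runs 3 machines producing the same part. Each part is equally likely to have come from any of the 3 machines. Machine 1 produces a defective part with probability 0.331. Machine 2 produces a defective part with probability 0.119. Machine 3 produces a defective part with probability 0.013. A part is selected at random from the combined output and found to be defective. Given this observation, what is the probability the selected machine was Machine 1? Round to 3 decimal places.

P(defective|M1) = 0.331; P(defective|M2) = 0.119; P(defective|M3) = 0.013.
Prior × likelihood for each source: 0.333333·0.331=0.1103, 0.333333·0.119=0.03967, 0.333333·0.013=0.004333. Summing gives P(defective) = 0.15433.
P(Machine 1 | defective) = 0.1103 / 0.15433 = 0.715.

Posterior probability ≈ 0.715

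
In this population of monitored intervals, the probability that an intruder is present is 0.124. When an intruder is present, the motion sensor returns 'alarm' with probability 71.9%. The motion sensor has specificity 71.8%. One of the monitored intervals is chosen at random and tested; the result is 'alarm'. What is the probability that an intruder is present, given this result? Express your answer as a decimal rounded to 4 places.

P(H | E) ≈ 0.2652

Let H be the event that an intruder is present. P(H) = 0.124, so P(¬H) = 0.876. With E the 'alarm' result, P(E|H) = 0.719 and P(E|¬H) = 0.282.
P(E) = 0.719·0.124 + 0.282·0.876 = 0.089156 + 0.24703 = 0.33619.
By Bayes' theorem, P(H|E) = 0.089156 / 0.33619 = 0.2652.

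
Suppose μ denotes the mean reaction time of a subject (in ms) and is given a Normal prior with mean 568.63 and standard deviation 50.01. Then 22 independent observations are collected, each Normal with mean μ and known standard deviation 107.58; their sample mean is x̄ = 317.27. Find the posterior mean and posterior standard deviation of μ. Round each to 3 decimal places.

Posterior mean ≈ 360.953; posterior SD ≈ 20.848

Prior precision 1/τ₀² = 1/50.01² = 0.00039984; data precision n/σ² = 22/107.58² = 0.00190090.
Posterior precision = 0.00039984 + 0.00190090 = 0.00230074, giving posterior SD = 1/√0.00230074 = 20.848.
Posterior mean = (0.00039984·568.63 + 0.00190090·317.27) / 0.00230074 = 360.953.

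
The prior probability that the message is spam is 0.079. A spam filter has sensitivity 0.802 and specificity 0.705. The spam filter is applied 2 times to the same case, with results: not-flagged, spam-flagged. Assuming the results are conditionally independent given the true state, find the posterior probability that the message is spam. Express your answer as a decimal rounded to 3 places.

Posterior P(H) ≈ 0.061

With H the event that the message is spam, the joint likelihood of the observed sequence is P(data|H) = 0.198·0.802 = 0.15880 and P(data|¬H) = 0.705·0.295 = 0.20797.
Bayes: P(H|data) = 0.079·0.15880 / (0.079·0.15880 + 0.921·0.20797) = 0.012545/0.20409 = 0.0615.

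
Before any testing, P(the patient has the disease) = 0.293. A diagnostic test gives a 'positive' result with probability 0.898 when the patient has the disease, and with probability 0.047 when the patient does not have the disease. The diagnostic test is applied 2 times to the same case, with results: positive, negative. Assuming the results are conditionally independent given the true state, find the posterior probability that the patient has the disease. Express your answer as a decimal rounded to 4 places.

Posterior P(H) ≈ 0.4587

Let H be the event that the patient has the disease; start with P(H) = 0.293. P('positive'|H) = 0.898, P('positive'|¬H) = 0.047.
Update on result 1 ('positive'): P(H) ← 0.898·0.2930 / (0.898·0.2930 + 0.047·0.7070) = 0.26311/0.29634 = 0.8879.
Update on result 2 ('negative'): P(H) ← 0.102·0.8879 / (0.102·0.8879 + 0.953·0.1121) = 0.090563/0.19742 = 0.4587.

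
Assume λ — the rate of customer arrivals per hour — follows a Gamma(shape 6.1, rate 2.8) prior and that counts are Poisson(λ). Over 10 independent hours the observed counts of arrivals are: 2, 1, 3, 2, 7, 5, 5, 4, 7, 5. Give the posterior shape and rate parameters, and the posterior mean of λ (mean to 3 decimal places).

The Poisson likelihood adds the total count to the shape and the number of exposure periods to the rate. Here ∑xᵢ = 41 and n = 10, so shape 6.1→47.1 and rate 2.8→12.8.
E[λ | data] = 47.1/12.8 = 3.680.

Posterior: Gamma(shape=47.1, rate=12.8); mean ≈ 3.680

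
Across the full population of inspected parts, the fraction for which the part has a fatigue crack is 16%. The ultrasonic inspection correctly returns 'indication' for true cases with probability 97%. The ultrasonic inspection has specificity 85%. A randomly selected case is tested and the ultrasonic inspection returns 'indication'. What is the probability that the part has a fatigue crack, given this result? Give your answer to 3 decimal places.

P(H | E) ≈ 0.552

Write H for 'the part has a fatigue crack'. Prior odds H:¬H = 0.16/0.84 = 0.19048. For the 'indication' outcome, the likelihood ratio is 0.97/0.15 = 6.4667.
Posterior odds = 0.19048 × 6.4667 = 1.2317, so P(H|E) = 1.2317/(1+1.2317) = 0.552.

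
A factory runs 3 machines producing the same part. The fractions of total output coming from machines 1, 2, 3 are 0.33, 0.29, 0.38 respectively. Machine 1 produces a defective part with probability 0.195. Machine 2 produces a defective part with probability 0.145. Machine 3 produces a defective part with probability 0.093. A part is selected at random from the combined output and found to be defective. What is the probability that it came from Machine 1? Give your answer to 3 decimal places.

Posterior probability ≈ 0.454

P(defective|M1) = 0.195; P(defective|M2) = 0.145; P(defective|M3) = 0.093.
Prior × likelihood for each source: 0.33·0.195=0.06435, 0.29·0.145=0.04205, 0.38·0.093=0.03534. Summing gives P(defective) = 0.14174.
P(Machine 1 | defective) = 0.06435 / 0.14174 = 0.454.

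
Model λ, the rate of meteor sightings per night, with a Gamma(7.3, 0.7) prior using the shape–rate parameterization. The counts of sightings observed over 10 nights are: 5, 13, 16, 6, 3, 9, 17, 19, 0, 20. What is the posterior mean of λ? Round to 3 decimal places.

Posterior mean ≈ 10.776

The Poisson likelihood adds the total count to the shape and the number of exposure periods to the rate. Here ∑xᵢ = 108 and n = 10, so shape 7.3→115.3 and rate 0.7→10.7.
Posterior mean = shape/rate = 115.3/10.7 = 10.776.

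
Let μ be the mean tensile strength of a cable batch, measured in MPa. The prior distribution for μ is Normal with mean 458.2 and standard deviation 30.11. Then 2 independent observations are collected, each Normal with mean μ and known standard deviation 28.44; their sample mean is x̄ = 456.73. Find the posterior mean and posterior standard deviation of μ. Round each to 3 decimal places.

Posterior mean ≈ 457.183; posterior SD ≈ 16.723

With known σ, the Normal prior is conjugate. Weight on the data is w = (n/σ²)/(n/σ² + 1/τ₀²) = 0.00247270/(0.00247270+0.00110301) = 0.69153.
Posterior mean = w·x̄ + (1−w)·μ₀ = 0.69153·456.73 + 0.30847·458.2 = 457.183. Posterior variance = 1/(0.00247270+0.00110301) = 279.665, so SD = 16.723.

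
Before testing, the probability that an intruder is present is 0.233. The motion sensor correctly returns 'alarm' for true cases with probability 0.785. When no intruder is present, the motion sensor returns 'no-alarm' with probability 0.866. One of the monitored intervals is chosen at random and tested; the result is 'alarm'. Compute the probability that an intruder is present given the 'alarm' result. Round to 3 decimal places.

Write H for 'an intruder is present'. Prior odds H:¬H = 0.233/0.767 = 0.30378. For the 'alarm' outcome, the likelihood ratio is 0.785/0.134 = 5.8582.
Posterior odds = 0.30378 × 5.8582 = 1.7796, so P(H|E) = 1.7796/(1+1.7796) = 0.640.

P(H | E) ≈ 0.640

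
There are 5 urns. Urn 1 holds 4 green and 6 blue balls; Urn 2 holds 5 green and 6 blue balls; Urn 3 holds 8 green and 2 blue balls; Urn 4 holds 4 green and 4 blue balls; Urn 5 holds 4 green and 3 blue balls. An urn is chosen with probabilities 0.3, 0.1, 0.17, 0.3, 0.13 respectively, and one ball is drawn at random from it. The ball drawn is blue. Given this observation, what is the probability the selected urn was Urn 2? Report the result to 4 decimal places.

Posterior probability ≈ 0.1150

P(blue|Urn 1) = 0.6; P(blue|Urn 2) = 0.5455; P(blue|Urn 3) = 0.2; P(blue|Urn 4) = 0.5; P(blue|Urn 5) = 0.4286.
Prior × likelihood for each source: 0.3·0.6=0.1800, 0.1·0.5455=0.05455, 0.17·0.2=0.03400, 0.3·0.5=0.1500, 0.13·0.4286=0.05571. Summing gives P(blue) = 0.47426.
P(Urn 2 | blue) = 0.05455 / 0.47426 = 0.1150.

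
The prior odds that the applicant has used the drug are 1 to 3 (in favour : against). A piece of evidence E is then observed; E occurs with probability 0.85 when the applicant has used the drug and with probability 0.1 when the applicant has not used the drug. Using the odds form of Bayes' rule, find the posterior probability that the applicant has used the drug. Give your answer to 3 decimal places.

Posterior probability ≈ 0.739

Prior odds = 1/3 = 0.33333.
Likelihood ratio for E = 0.85/0.1 = 8.5000.
Posterior odds = prior odds × LR = 2.8333.
Posterior probability = odds/(1+odds) = 2.8333/3.8333 = 0.739.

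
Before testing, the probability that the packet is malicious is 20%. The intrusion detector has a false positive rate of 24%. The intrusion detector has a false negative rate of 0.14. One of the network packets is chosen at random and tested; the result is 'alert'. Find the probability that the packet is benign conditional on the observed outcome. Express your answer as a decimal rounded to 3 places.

Let H be the event that the packet is malicious. P(H) = 0.2, so P(¬H) = 0.8. With E the 'alert' result, P(E|H) = 0.86 and P(E|¬H) = 0.24.
P(E) = 0.86·0.2 + 0.24·0.8 = 0.17200 + 0.19200 = 0.36400.
By Bayes' theorem, P(H|E) = 0.17200 / 0.36400 = 0.473. Hence P(¬H|E) = 1 − 0.473 = 0.527.

P(¬H | E) ≈ 0.527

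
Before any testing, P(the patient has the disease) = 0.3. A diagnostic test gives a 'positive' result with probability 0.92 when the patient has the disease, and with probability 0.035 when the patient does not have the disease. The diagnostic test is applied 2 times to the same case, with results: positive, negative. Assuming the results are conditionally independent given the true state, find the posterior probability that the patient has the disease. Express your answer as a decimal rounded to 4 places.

Posterior P(H) ≈ 0.4829

With H the event that the patient has the disease, the joint likelihood of the observed sequence is P(data|H) = 0.92·0.08 = 0.073600 and P(data|¬H) = 0.035·0.965 = 0.033775.
Bayes: P(H|data) = 0.3·0.073600 / (0.3·0.073600 + 0.7·0.033775) = 0.022080/0.045722 = 0.4829.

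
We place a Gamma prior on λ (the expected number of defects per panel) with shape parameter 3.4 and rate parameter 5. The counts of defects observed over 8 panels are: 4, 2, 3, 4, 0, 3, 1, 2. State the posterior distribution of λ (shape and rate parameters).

Posterior: Gamma(shape=22.4, rate=13)

The Poisson likelihood adds the total count to the shape and the number of exposure periods to the rate. Here ∑xᵢ = 19 and n = 8, so shape 3.4→22.4 and rate 5→13.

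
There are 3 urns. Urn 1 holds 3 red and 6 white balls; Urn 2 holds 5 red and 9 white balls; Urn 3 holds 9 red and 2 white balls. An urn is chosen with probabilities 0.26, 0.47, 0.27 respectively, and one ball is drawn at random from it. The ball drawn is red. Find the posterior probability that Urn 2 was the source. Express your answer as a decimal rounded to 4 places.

P(red|Urn 1) = 0.3333; P(red|Urn 2) = 0.3571; P(red|Urn 3) = 0.8182.
Prior × likelihood for each source: 0.26·0.3333=0.08667, 0.47·0.3571=0.1679, 0.27·0.8182=0.2209. Summing gives P(red) = 0.47543.
P(Urn 2 | red) = 0.1679 / 0.47543 = 0.3531.

Posterior probability ≈ 0.3531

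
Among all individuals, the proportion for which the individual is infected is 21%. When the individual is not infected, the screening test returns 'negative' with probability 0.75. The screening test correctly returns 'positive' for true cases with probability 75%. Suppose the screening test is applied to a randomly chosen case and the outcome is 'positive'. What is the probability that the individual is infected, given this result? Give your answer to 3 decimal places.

Let H be the event that the individual is infected. P(H) = 0.21, so P(¬H) = 0.79. With E the 'positive' result, P(E|H) = 0.75 and P(E|¬H) = 0.25.
P(E) = 0.75·0.21 + 0.25·0.79 = 0.15750 + 0.19750 = 0.35500.
By Bayes' theorem, P(H|E) = 0.15750 / 0.35500 = 0.444.

P(H | E) ≈ 0.444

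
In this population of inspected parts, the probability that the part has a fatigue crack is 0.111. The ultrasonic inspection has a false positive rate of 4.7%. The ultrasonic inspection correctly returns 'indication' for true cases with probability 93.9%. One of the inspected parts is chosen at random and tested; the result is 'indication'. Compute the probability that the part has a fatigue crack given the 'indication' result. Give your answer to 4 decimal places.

P(H | E) ≈ 0.7138

Let H be the event that the part has a fatigue crack. P(H) = 0.111, so P(¬H) = 0.889. With E the 'indication' result, P(E|H) = 0.939 and P(E|¬H) = 0.047.
P(E) = 0.939·0.111 + 0.047·0.889 = 0.10423 + 0.041783 = 0.14601.
By Bayes' theorem, P(H|E) = 0.10423 / 0.14601 = 0.7138.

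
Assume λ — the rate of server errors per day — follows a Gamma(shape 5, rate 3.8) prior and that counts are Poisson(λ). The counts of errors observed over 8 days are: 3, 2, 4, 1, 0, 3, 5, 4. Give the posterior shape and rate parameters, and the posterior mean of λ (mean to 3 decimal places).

Posterior: Gamma(shape=27, rate=11.8); mean ≈ 2.288

Total count ∑xᵢ = 22 over n = 8 days.
Gamma is conjugate to the Poisson likelihood: posterior is Gamma(shape = 5+22 = 27, rate = 3.8+8 = 11.8).
E[λ | data] = 27/11.8 = 2.288.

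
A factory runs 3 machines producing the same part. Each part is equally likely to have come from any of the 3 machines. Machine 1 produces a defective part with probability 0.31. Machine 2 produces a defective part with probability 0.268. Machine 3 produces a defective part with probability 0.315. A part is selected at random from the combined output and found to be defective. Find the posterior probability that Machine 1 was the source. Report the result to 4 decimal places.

Posterior probability ≈ 0.3471

Tabulate prior·likelihood by source: [1] prior 0.333333, lik 0.31, product 0.1033; [2] prior 0.333333, lik 0.268, product 0.08933; [3] prior 0.333333, lik 0.315, product 0.1050.
Normalizing constant = 0.29767; the posterior for Machine 1 is its product over the sum, 0.1033/0.29767 = 0.3471.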